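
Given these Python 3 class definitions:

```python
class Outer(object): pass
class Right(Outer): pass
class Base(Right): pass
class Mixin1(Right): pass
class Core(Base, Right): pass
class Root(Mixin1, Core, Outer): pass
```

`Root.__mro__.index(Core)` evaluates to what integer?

L[Root] = Root + merge(L[Mixin1], L[Core], L[Outer], [Mixin1 Core Outer])
  take Mixin1:  [Mixin1 Right Outer object] + [Core Base Right Outer object] + [Outer object] + [Mixin1 Core Outer]
  take Core:  [Right Outer object] + [Core Base Right Outer object] + [Outer object] + [Core Outer]
  take Base:  [Right Outer object] + [Base Right Outer object] + [Outer object] + [Outer]
  take Right:  [Right Outer object] + [Right Outer object] + [Outer object] + [Outer]
  take Outer:  [Outer object] + [Outer object] + [Outer object] + [Outer]
  take object:  [object] + [object] + [object]
MRO: Root Mixin1 Core Base Right Outer object
Core sits at index 2.

2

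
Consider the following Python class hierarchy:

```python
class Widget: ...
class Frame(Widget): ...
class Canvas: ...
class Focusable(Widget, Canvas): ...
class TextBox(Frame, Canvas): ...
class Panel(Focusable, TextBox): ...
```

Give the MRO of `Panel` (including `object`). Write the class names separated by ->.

L[Panel] = Panel + merge(L[Focusable], L[TextBox], [Focusable TextBox])
  take Focusable:  [Focusable Widget Canvas object] + [TextBox Frame Widget Canvas object] + [Focusable TextBox]
  take TextBox:  [Widget Canvas object] + [TextBox Frame Widget Canvas object] + [TextBox]
  take Frame:  [Widget Canvas object] + [Frame Widget Canvas object]
  take Widget:  [Widget Canvas object] + [Widget Canvas object]
  take Canvas:  [Canvas object] + [Canvas object]
  take object:  [object] + [object]

Panel -> Focusable -> TextBox -> Frame -> Widget -> Canvas -> object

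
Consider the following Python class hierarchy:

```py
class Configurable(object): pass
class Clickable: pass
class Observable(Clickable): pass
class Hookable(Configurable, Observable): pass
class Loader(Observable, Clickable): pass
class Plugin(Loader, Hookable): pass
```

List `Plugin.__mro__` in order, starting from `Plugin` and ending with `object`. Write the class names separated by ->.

Plugin -> Loader -> Hookable -> Configurable -> Observable -> Clickable -> object

L[Plugin] = Plugin + merge(L[Loader], L[Hookable], [Loader Hookable])
  take Loader:  [Loader Observable Clickable object] + [Hookable Configurable Observable Clickable object] + [Loader Hookable]
  take Hookable:  [Observable Clickable object] + [Hookable Configurable Observable Clickable object] + [Hookable]
  take Configurable:  [Observable Clickable object] + [Configurable Observable Clickable object]
  take Observable:  [Observable Clickable object] + [Observable Clickable object]
  take Clickable:  [Clickable object] + [Clickable object]
  take object:  [object] + [object]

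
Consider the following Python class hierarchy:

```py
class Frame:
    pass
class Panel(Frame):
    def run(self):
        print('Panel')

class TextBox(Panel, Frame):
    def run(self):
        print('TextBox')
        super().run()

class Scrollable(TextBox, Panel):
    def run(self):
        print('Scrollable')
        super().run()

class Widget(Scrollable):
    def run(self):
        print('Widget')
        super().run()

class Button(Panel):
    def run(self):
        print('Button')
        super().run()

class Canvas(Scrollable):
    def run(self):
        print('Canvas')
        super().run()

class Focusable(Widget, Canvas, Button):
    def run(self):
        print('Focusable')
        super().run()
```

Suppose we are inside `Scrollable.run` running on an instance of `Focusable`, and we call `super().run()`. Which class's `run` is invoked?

L[Focusable] = Focusable + merge(L[Widget], L[Canvas], L[Button], [Widget Canvas Button])
  take Widget:  [Widget Scrollable TextBox Panel Frame object] + [Canvas Scrollable TextBox Panel Frame object] + [Button Panel Frame object] + [Widget Canvas Button]
  take Canvas:  [Scrollable TextBox Panel Frame object] + [Canvas Scrollable TextBox Panel Frame object] + [Button Panel Frame object] + [Canvas Button]
  take Scrollable:  [Scrollable TextBox Panel Frame object] + [Scrollable TextBox Panel Frame object] + [Button Panel Frame object] + [Button]
  take TextBox:  [TextBox Panel Frame object] + [TextBox Panel Frame object] + [Button Panel Frame object] + [Button]
  take Button:  [Panel Frame object] + [Panel Frame object] + [Button Panel Frame object] + [Button]
  take Panel:  [Panel Frame object] + [Panel Frame object] + [Panel Frame object]
  take Frame:  [Frame object] + [Frame object] + [Frame object]
  take object:  [object] + [object] + [object]
MRO: Focusable Widget Canvas Scrollable TextBox Button Panel Frame object
super() in Scrollable.run on a Focusable instance goes to the class after Scrollable in Focusable's MRO: TextBox.

TextBox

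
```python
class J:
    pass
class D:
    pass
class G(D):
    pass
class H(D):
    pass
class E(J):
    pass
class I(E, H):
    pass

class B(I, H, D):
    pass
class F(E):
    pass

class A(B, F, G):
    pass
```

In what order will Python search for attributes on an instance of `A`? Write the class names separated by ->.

L[A] = A + merge(L[B], L[F], L[G], [B F G])
  take B:  [B I E J H D object] + [F E J object] + [G D object] + [B F G]
  take I:  [I E J H D object] + [F E J object] + [G D object] + [F G]
  take F:  [E J H D object] + [F E J object] + [G D object] + [F G]
  take E:  [E J H D object] + [E J object] + [G D object] + [G]
  take J:  [J H D object] + [J object] + [G D object] + [G]
  take H:  [H D object] + [object] + [G D object] + [G]
  take G:  [D object] + [object] + [G D object] + [G]
  take D:  [D object] + [object] + [D object]
  take object:  [object] + [object] + [object]

A -> B -> I -> F -> E -> J -> H -> G -> D -> object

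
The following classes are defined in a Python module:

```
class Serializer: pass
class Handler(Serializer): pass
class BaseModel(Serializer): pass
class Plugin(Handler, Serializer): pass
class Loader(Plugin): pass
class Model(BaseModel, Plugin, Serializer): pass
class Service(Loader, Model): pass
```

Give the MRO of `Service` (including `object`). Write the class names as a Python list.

L[Service] = Service + merge(L[Loader], L[Model], [Loader Model])
  take Loader:  [Loader Plugin Handler Serializer object] + [Model BaseModel Plugin Handler Serializer object] + [Loader Model]
  take Model:  [Plugin Handler Serializer object] + [Model BaseModel Plugin Handler Serializer object] + [Model]
  take BaseModel:  [Plugin Handler Serializer object] + [BaseModel Plugin Handler Serializer object]
  take Plugin:  [Plugin Handler Serializer object] + [Plugin Handler Serializer object]
  take Handler:  [Handler Serializer object] + [Handler Serializer object]
  take Serializer:  [Serializer object] + [Serializer object]
  take object:  [object] + [object]

[Service, Loader, Model, BaseModel, Plugin, Handler, Serializer, object]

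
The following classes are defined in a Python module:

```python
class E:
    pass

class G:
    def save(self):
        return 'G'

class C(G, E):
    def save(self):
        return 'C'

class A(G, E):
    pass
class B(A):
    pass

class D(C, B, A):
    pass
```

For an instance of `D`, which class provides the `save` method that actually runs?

L[D] = D + merge(L[C], L[B], L[A], [C B A])
  take C:  [C G E object] + [B A G E object] + [A G E object] + [C B A]
  take B:  [G E object] + [B A G E object] + [A G E object] + [B A]
  take A:  [G E object] + [A G E object] + [A G E object] + [A]
  take G:  [G E object] + [G E object] + [G E object]
  take E:  [E object] + [E object] + [E object]
  take object:  [object] + [object] + [object]
MRO: D C B A G E object
save is defined in: C, G. First along the MRO is C.

C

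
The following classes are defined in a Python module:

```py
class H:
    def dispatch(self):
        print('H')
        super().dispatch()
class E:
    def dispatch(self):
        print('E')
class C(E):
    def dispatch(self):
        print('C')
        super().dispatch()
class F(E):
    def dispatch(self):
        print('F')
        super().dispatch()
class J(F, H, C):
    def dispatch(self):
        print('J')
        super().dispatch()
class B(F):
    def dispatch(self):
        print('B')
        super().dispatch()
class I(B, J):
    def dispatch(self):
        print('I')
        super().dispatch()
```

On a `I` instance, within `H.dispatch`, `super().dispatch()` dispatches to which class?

L[I] = I + merge(L[B], L[J], [B J])
  take B:  [B F E object] + [J F H C E object] + [B J]
  take J:  [F E object] + [J F H C E object] + [J]
  take F:  [F E object] + [F H C E object]
  take H:  [E object] + [H C E object]
  take C:  [E object] + [C E object]
  take E:  [E object] + [E object]
  take object:  [object] + [object]
MRO: I B J F H C E object
super() in H.dispatch on a I instance goes to the class after H in I's MRO: C.

C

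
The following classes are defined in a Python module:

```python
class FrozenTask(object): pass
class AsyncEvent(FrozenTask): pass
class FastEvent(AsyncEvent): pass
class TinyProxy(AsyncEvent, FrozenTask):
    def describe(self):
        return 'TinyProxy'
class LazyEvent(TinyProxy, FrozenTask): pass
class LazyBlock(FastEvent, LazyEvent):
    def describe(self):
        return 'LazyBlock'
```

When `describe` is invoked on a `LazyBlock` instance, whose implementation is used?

L[LazyBlock] = LazyBlock + merge(L[FastEvent], L[LazyEvent], [FastEvent LazyEvent])
  take FastEvent:  [FastEvent AsyncEvent FrozenTask object] + [LazyEvent TinyProxy AsyncEvent FrozenTask object] + [FastEvent LazyEvent]
  take LazyEvent:  [AsyncEvent FrozenTask object] + [LazyEvent TinyProxy AsyncEvent FrozenTask object] + [LazyEvent]
  take TinyProxy:  [AsyncEvent FrozenTask object] + [TinyProxy AsyncEvent FrozenTask object]
  take AsyncEvent:  [AsyncEvent FrozenTask object] + [AsyncEvent FrozenTask object]
  take FrozenTask:  [FrozenTask object] + [FrozenTask object]
  take object:  [object] + [object]
MRO: LazyBlock FastEvent LazyEvent TinyProxy AsyncEvent FrozenTask object
describe is defined in: LazyBlock, TinyProxy. First along the MRO is LazyBlock.

LazyBlock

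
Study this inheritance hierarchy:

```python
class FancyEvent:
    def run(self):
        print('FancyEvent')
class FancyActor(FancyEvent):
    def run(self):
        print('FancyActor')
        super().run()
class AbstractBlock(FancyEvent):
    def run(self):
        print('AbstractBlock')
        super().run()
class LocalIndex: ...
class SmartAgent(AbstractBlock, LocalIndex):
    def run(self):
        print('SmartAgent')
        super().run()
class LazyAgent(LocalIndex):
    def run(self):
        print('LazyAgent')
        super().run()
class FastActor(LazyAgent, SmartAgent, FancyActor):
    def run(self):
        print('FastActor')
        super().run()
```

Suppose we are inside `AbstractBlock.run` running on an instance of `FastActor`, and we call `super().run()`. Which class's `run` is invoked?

FancyActor

L[FastActor] = FastActor + merge(L[LazyAgent], L[SmartAgent], L[FancyActor], [LazyAgent SmartAgent FancyActor])
  take LazyAgent:  [LazyAgent LocalIndex object] + [SmartAgent AbstractBlock FancyEvent LocalIndex object] + [FancyActor FancyEvent object] + [LazyAgent SmartAgent FancyActor]
  take SmartAgent:  [LocalIndex object] + [SmartAgent AbstractBlock FancyEvent LocalIndex object] + [FancyActor FancyEvent object] + [SmartAgent FancyActor]
  take AbstractBlock:  [LocalIndex object] + [AbstractBlock FancyEvent LocalIndex object] + [FancyActor FancyEvent object] + [FancyActor]
  take FancyActor:  [LocalIndex object] + [FancyEvent LocalIndex object] + [FancyActor FancyEvent object] + [FancyActor]
  take FancyEvent:  [LocalIndex object] + [FancyEvent LocalIndex object] + [FancyEvent object]
  take LocalIndex:  [LocalIndex object] + [LocalIndex object] + [object]
  take object:  [object] + [object] + [object]
MRO: FastActor LazyAgent SmartAgent AbstractBlock FancyActor FancyEvent LocalIndex object
super() in AbstractBlock.run on a FastActor instance goes to the class after AbstractBlock in FastActor's MRO: FancyActor.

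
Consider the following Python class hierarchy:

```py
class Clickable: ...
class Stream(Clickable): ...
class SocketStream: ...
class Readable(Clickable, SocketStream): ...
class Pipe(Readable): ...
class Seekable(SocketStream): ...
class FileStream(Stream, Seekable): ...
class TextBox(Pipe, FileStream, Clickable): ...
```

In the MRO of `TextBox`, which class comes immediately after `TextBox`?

Pipe

L[TextBox] = TextBox + merge(L[Pipe], L[FileStream], L[Clickable], [Pipe FileStream Clickable])
  take Pipe:  [Pipe Readable Clickable SocketStream object] + [FileStream Stream Clickable Seekable SocketStream object] + [Clickable object] + [Pipe FileStream Clickable]
  take Readable:  [Readable Clickable SocketStream object] + [FileStream Stream Clickable Seekable SocketStream object] + [Clickable object] + [FileStream Clickable]
  take FileStream:  [Clickable SocketStream object] + [FileStream Stream Clickable Seekable SocketStream object] + [Clickable object] + [FileStream Clickable]
  take Stream:  [Clickable SocketStream object] + [Stream Clickable Seekable SocketStream object] + [Clickable object] + [Clickable]
  take Clickable:  [Clickable SocketStream object] + [Clickable Seekable SocketStream object] + [Clickable object] + [Clickable]
  take Seekable:  [SocketStream object] + [Seekable SocketStream object] + [object]
  take SocketStream:  [SocketStream object] + [SocketStream object] + [object]
  take object:  [object] + [object] + [object]
MRO: TextBox Pipe Readable FileStream Stream Clickable Seekable SocketStream object
TextBox is at position 0; next is Pipe.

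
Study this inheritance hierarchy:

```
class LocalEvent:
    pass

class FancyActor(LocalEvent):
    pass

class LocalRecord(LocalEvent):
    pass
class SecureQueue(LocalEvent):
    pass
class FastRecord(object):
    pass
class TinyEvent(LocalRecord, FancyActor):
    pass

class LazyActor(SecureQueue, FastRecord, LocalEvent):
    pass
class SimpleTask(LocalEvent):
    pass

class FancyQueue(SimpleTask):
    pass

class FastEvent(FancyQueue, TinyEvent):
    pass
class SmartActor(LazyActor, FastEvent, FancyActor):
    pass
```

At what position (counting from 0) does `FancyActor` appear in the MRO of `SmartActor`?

L[SmartActor] = SmartActor + merge(L[LazyActor], L[FastEvent], L[FancyActor], [LazyActor FastEvent FancyActor])
  take LazyActor:  [LazyActor SecureQueue FastRecord LocalEvent object] + [FastEvent FancyQueue SimpleTask TinyEvent LocalRecord FancyActor LocalEvent object] + [FancyActor LocalEvent object] + [LazyActor FastEvent FancyActor]
  take SecureQueue:  [SecureQueue FastRecord LocalEvent object] + [FastEvent FancyQueue SimpleTask TinyEvent LocalRecord FancyActor LocalEvent object] + [FancyActor LocalEvent object] + [FastEvent FancyActor]
  take FastRecord:  [FastRecord LocalEvent object] + [FastEvent FancyQueue SimpleTask TinyEvent LocalRecord FancyActor LocalEvent object] + [FancyActor LocalEvent object] + [FastEvent FancyActor]
  take FastEvent:  [LocalEvent object] + [FastEvent FancyQueue SimpleTask TinyEvent LocalRecord FancyActor LocalEvent object] + [FancyActor LocalEvent object] + [FastEvent FancyActor]
  take FancyQueue:  [LocalEvent object] + [FancyQueue SimpleTask TinyEvent LocalRecord FancyActor LocalEvent object] + [FancyActor LocalEvent object] + [FancyActor]
  take SimpleTask:  [LocalEvent object] + [SimpleTask TinyEvent LocalRecord FancyActor LocalEvent object] + [FancyActor LocalEvent object] + [FancyActor]
  take TinyEvent:  [LocalEvent object] + [TinyEvent LocalRecord FancyActor LocalEvent object] + [FancyActor LocalEvent object] + [FancyActor]
  take LocalRecord:  [LocalEvent object] + [LocalRecord FancyActor LocalEvent object] + [FancyActor LocalEvent object] + [FancyActor]
  take FancyActor:  [LocalEvent object] + [FancyActor LocalEvent object] + [FancyActor LocalEvent object] + [FancyActor]
  take LocalEvent:  [LocalEvent object] + [LocalEvent object] + [LocalEvent object]
  take object:  [object] + [object] + [object]
MRO: SmartActor LazyActor SecureQueue FastRecord FastEvent FancyQueue SimpleTask TinyEvent LocalRecord FancyActor LocalEvent object
FancyActor sits at index 9.

9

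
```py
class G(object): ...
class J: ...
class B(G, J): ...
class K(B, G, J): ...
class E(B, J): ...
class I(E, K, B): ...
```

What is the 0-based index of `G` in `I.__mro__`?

4

L[I] = I + merge(L[E], L[K], L[B], [E K B])
  take E:  [E B G J object] + [K B G J object] + [B G J object] + [E K B]
  take K:  [B G J object] + [K B G J object] + [B G J object] + [K B]
  take B:  [B G J object] + [B G J object] + [B G J object] + [B]
  take G:  [G J object] + [G J object] + [G J object]
  take J:  [J object] + [J object] + [J object]
  take object:  [object] + [object] + [object]
MRO: I E K B G J object
G sits at index 4.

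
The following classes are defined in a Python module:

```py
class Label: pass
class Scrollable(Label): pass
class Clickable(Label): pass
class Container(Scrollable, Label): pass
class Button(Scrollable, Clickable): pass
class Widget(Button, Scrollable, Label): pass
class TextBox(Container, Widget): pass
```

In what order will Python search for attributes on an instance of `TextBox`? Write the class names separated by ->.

TextBox -> Container -> Widget -> Button -> Scrollable -> Clickable -> Label -> object

L[TextBox] = TextBox + merge(L[Container], L[Widget], [Container Widget])
  take Container:  [Container Scrollable Label object] + [Widget Button Scrollable Clickable Label object] + [Container Widget]
  take Widget:  [Scrollable Label object] + [Widget Button Scrollable Clickable Label object] + [Widget]
  take Button:  [Scrollable Label object] + [Button Scrollable Clickable Label object]
  take Scrollable:  [Scrollable Label object] + [Scrollable Clickable Label object]
  take Clickable:  [Label object] + [Clickable Label object]
  take Label:  [Label object] + [Label object]
  take object:  [object] + [object]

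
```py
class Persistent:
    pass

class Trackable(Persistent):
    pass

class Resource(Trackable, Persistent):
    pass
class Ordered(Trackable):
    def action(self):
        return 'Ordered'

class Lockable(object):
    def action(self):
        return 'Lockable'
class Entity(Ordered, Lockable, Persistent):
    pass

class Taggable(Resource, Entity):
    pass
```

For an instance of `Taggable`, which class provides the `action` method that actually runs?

L[Taggable] = Taggable + merge(L[Resource], L[Entity], [Resource Entity])
  take Resource:  [Resource Trackable Persistent object] + [Entity Ordered Trackable Lockable Persistent object] + [Resource Entity]
  take Entity:  [Trackable Persistent object] + [Entity Ordered Trackable Lockable Persistent object] + [Entity]
  take Ordered:  [Trackable Persistent object] + [Ordered Trackable Lockable Persistent object]
  take Trackable:  [Trackable Persistent object] + [Trackable Lockable Persistent object]
  take Lockable:  [Persistent object] + [Lockable Persistent object]
  take Persistent:  [Persistent object] + [Persistent object]
  take object:  [object] + [object]
MRO: Taggable Resource Entity Ordered Trackable Lockable Persistent object
action is defined in: Lockable, Ordered. First along the MRO is Ordered.

Ordered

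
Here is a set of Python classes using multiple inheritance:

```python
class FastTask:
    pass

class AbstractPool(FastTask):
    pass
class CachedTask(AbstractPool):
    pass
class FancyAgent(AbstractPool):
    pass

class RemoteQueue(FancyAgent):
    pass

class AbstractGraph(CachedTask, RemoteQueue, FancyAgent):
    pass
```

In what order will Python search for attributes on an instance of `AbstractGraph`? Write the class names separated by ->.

L[AbstractGraph] = AbstractGraph + merge(L[CachedTask], L[RemoteQueue], L[FancyAgent], [CachedTask RemoteQueue FancyAgent])
  take CachedTask:  [CachedTask AbstractPool FastTask object] + [RemoteQueue FancyAgent AbstractPool FastTask object] + [FancyAgent AbstractPool FastTask object] + [CachedTask RemoteQueue FancyAgent]
  take RemoteQueue:  [AbstractPool FastTask object] + [RemoteQueue FancyAgent AbstractPool FastTask object] + [FancyAgent AbstractPool FastTask object] + [RemoteQueue FancyAgent]
  take FancyAgent:  [AbstractPool FastTask object] + [FancyAgent AbstractPool FastTask object] + [FancyAgent AbstractPool FastTask object] + [FancyAgent]
  take AbstractPool:  [AbstractPool FastTask object] + [AbstractPool FastTask object] + [AbstractPool FastTask object]
  take FastTask:  [FastTask object] + [FastTask object] + [FastTask object]
  take object:  [object] + [object] + [object]

AbstractGraph -> CachedTask -> RemoteQueue -> FancyAgent -> AbstractPool -> FastTask -> object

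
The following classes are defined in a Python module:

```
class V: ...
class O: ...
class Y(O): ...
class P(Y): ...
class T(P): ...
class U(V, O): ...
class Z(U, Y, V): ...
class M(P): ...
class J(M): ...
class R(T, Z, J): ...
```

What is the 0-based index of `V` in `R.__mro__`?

L[R] = R + merge(L[T], L[Z], L[J], [T Z J])
  take T:  [T P Y O object] + [Z U Y V O object] + [J M P Y O object] + [T Z J]
  take Z:  [P Y O object] + [Z U Y V O object] + [J M P Y O object] + [Z J]
  take U:  [P Y O object] + [U Y V O object] + [J M P Y O object] + [J]
  take J:  [P Y O object] + [Y V O object] + [J M P Y O object] + [J]
  take M:  [P Y O object] + [Y V O object] + [M P Y O object]
  take P:  [P Y O object] + [Y V O object] + [P Y O object]
  take Y:  [Y O object] + [Y V O object] + [Y O object]
  take V:  [O object] + [V O object] + [O object]
  take O:  [O object] + [O object] + [O object]
  take object:  [object] + [object] + [object]
MRO: R T Z U J M P Y V O object
V sits at index 8.

8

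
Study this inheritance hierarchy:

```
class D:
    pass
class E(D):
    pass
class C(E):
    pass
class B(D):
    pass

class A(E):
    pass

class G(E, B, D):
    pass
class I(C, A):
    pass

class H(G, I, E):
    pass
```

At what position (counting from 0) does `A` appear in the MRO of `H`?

4

L[H] = H + merge(L[G], L[I], L[E], [G I E])
  take G:  [G E B D object] + [I C A E D object] + [E D object] + [G I E]
  take I:  [E B D object] + [I C A E D object] + [E D object] + [I E]
  take C:  [E B D object] + [C A E D object] + [E D object] + [E]
  take A:  [E B D object] + [A E D object] + [E D object] + [E]
  take E:  [E B D object] + [E D object] + [E D object] + [E]
  take B:  [B D object] + [D object] + [D object]
  take D:  [D object] + [D object] + [D object]
  take object:  [object] + [object] + [object]
MRO: H G I C A E B D object
A sits at index 4.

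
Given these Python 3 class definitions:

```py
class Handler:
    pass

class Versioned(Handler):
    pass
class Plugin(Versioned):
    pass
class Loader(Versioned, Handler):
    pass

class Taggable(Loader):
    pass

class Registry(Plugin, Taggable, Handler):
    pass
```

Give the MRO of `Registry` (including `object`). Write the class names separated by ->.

Registry -> Plugin -> Taggable -> Loader -> Versioned -> Handler -> object

L[Registry] = Registry + merge(L[Plugin], L[Taggable], L[Handler], [Plugin Taggable Handler])
  take Plugin:  [Plugin Versioned Handler object] + [Taggable Loader Versioned Handler object] + [Handler object] + [Plugin Taggable Handler]
  take Taggable:  [Versioned Handler object] + [Taggable Loader Versioned Handler object] + [Handler object] + [Taggable Handler]
  take Loader:  [Versioned Handler object] + [Loader Versioned Handler object] + [Handler object] + [Handler]
  take Versioned:  [Versioned Handler object] + [Versioned Handler object] + [Handler object] + [Handler]
  take Handler:  [Handler object] + [Handler object] + [Handler object] + [Handler]
  take object:  [object] + [object] + [object]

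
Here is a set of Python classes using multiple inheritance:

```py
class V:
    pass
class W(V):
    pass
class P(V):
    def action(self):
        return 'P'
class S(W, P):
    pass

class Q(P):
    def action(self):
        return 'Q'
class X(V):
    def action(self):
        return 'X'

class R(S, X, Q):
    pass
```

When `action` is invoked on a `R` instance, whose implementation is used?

X

L[R] = R + merge(L[S], L[X], L[Q], [S X Q])
  take S:  [S W P V object] + [X V object] + [Q P V object] + [S X Q]
  take W:  [W P V object] + [X V object] + [Q P V object] + [X Q]
  take X:  [P V object] + [X V object] + [Q P V object] + [X Q]
  take Q:  [P V object] + [V object] + [Q P V object] + [Q]
  take P:  [P V object] + [V object] + [P V object]
  take V:  [V object] + [V object] + [V object]
  take object:  [object] + [object] + [object]
MRO: R S W X Q P V object
action is defined in: P, Q, X. First along the MRO is X.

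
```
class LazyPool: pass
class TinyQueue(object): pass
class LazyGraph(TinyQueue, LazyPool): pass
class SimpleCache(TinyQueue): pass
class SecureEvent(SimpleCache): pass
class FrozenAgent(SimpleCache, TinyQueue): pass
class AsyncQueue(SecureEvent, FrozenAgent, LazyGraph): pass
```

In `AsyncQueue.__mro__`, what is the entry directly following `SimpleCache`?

LazyGraph

L[AsyncQueue] = AsyncQueue + merge(L[SecureEvent], L[FrozenAgent], L[LazyGraph], [SecureEvent FrozenAgent LazyGraph])
  take SecureEvent:  [SecureEvent SimpleCache TinyQueue object] + [FrozenAgent SimpleCache TinyQueue object] + [LazyGraph TinyQueue LazyPool object] + [SecureEvent FrozenAgent LazyGraph]
  take FrozenAgent:  [SimpleCache TinyQueue object] + [FrozenAgent SimpleCache TinyQueue object] + [LazyGraph TinyQueue LazyPool object] + [FrozenAgent LazyGraph]
  take SimpleCache:  [SimpleCache TinyQueue object] + [SimpleCache TinyQueue object] + [LazyGraph TinyQueue LazyPool object] + [LazyGraph]
  take LazyGraph:  [TinyQueue object] + [TinyQueue object] + [LazyGraph TinyQueue LazyPool object] + [LazyGraph]
  take TinyQueue:  [TinyQueue object] + [TinyQueue object] + [TinyQueue LazyPool object]
  take LazyPool:  [object] + [object] + [LazyPool object]
  take object:  [object] + [object] + [object]
MRO: AsyncQueue SecureEvent FrozenAgent SimpleCache LazyGraph TinyQueue LazyPool object
SimpleCache is at position 3; next is LazyGraph.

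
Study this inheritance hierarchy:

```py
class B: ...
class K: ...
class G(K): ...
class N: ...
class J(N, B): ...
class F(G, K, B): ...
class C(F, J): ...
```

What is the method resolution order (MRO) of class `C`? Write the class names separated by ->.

L[C] = C + merge(L[F], L[J], [F J])
  take F:  [F G K B object] + [J N B object] + [F J]
  take G:  [G K B object] + [J N B object] + [J]
  take K:  [K B object] + [J N B object] + [J]
  take J:  [B object] + [J N B object] + [J]
  take N:  [B object] + [N B object]
  take B:  [B object] + [B object]
  take object:  [object] + [object]

C -> F -> G -> K -> J -> N -> B -> object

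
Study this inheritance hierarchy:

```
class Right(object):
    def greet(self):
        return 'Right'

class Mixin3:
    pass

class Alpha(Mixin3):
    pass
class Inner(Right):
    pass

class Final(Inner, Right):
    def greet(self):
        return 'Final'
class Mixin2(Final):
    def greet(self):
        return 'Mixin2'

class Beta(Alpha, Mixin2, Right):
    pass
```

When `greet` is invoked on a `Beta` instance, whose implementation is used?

Mixin2

L[Beta] = Beta + merge(L[Alpha], L[Mixin2], L[Right], [Alpha Mixin2 Right])
  take Alpha:  [Alpha Mixin3 object] + [Mixin2 Final Inner Right object] + [Right object] + [Alpha Mixin2 Right]
  take Mixin3:  [Mixin3 object] + [Mixin2 Final Inner Right object] + [Right object] + [Mixin2 Right]
  take Mixin2:  [object] + [Mixin2 Final Inner Right object] + [Right object] + [Mixin2 Right]
  take Final:  [object] + [Final Inner Right object] + [Right object] + [Right]
  take Inner:  [object] + [Inner Right object] + [Right object] + [Right]
  take Right:  [object] + [Right object] + [Right object] + [Right]
  take object:  [object] + [object] + [object]
MRO: Beta Alpha Mixin3 Mixin2 Final Inner Right object
greet is defined in: Final, Mixin2, Right. First along the MRO is Mixin2.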